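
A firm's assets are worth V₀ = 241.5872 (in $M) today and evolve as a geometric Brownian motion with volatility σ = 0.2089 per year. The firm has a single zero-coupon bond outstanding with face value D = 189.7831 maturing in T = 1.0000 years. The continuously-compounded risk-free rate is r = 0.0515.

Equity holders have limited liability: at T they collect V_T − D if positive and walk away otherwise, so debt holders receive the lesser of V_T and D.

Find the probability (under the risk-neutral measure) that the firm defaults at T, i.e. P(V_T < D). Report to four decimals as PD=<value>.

d₁ = [ln(V₀/D) + (r + σ²/2)T] / (σ√T)
   = [ln(241.5872/189.7831) + (0.0515 + 0.5·0.2089²)·1.0000] / (0.2089·√1.0000)
   = [0.241349 + 0.073320] / 0.208900 = 1.506310
d₂ = d₁ − σ√T = 1.506310 − 0.208900 = 1.297410
risk-neutral PD = N(−d₂) = N(-1.297410) = 0.097245

PD=0.0972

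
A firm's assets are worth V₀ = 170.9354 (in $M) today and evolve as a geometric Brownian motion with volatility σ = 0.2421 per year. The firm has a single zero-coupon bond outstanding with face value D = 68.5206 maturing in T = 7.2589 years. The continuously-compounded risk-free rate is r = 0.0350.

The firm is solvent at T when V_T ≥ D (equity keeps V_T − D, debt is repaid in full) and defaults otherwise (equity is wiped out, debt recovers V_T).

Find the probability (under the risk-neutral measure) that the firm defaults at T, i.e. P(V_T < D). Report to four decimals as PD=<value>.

d₁ = [ln(V₀/D) + (r + σ²/2)T] / (σ√T)
   = [ln(170.9354/68.5206) + (0.0350 + 0.5·0.2421²)·7.2589] / (0.2421·√7.2589)
   = [0.914151 + 0.466792] / 0.652274 = 2.117121
d₂ = d₁ − σ√T = 2.117121 − 0.652274 = 1.464847
risk-neutral PD = N(−d₂) = N(-1.464847) = 0.071481

PD=0.0715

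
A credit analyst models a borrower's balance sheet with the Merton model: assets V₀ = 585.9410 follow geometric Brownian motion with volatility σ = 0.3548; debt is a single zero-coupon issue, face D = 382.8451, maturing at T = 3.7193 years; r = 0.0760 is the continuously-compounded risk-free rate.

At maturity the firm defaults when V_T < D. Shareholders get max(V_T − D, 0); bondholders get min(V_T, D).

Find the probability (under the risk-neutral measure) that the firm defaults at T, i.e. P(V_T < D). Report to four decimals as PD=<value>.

d₁ = [ln(V₀/D) + (r + σ²/2)T] / (σ√T)
   = [ln(585.9410/382.8451) + (0.0760 + 0.5·0.3548²)·3.7193] / (0.3548·√3.7193)
   = [0.425589 + 0.516765] / 0.684249 = 1.377209
d₂ = d₁ − σ√T = 1.377209 − 0.684249 = 0.692960
risk-neutral PD = N(−d₂) = N(-0.692960) = 0.244167

PD=0.2442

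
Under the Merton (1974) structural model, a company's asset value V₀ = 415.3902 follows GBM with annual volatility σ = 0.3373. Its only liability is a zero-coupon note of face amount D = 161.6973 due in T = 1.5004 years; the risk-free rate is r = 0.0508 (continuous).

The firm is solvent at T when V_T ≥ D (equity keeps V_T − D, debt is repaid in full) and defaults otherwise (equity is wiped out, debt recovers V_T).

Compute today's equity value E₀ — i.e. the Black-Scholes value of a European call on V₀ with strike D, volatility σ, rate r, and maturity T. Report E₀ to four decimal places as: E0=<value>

E0=265.7835

d₁ = [ln(V₀/D) + (r + σ²/2)T] / (σ√T)
   = [ln(415.3902/161.6973) + (0.0508 + 0.5·0.3373²)·1.5004] / (0.3373·√1.5004)
   = [0.943492 + 0.161572] / 0.413162 = 2.674653
d₂ = d₁ − σ√T = 2.674653 − 0.413162 = 2.261492
N(d₁) = 0.996260,  N(d₂) = 0.988136,  e^(−rT) = 0.926612
E₀ = V₀·N(d₁) − D·e^(−rT)·N(d₂)
   = 415.3902·0.996260 − 161.6973·0.926612·0.988136 = 265.783493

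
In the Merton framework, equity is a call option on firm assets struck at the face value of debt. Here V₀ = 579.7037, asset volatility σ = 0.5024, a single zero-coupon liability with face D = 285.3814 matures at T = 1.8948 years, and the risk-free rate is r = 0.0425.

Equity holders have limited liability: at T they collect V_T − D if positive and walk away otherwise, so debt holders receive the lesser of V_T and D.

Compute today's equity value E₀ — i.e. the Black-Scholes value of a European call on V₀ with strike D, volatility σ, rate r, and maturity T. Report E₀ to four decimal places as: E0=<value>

E0=332.8191

d₁ = [ln(V₀/D) + (r + σ²/2)T] / (σ√T)
   = [ln(579.7037/285.3814) + (0.0425 + 0.5·0.5024²)·1.8948] / (0.5024·√1.8948)
   = [0.708691 + 0.319658] / 0.691562 = 1.486994
d₂ = d₁ − σ√T = 1.486994 − 0.691562 = 0.795431
N(d₁) = 0.931492,  N(d₂) = 0.786819,  e^(−rT) = 0.922628
E₀ = V₀·N(d₁) − D·e^(−rT)·N(d₂)
   = 579.7037·0.931492 − 285.3814·0.922628·0.786819 = 332.819141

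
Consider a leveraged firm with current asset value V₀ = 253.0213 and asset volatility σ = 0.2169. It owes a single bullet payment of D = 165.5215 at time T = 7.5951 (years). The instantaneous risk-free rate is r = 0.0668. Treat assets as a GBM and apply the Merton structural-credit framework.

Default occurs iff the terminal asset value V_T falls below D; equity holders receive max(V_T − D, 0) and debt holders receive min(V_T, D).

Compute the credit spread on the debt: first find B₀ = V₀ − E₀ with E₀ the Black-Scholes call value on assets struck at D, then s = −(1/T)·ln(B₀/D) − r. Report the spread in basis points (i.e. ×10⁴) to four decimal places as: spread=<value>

spread=31.4477

d₁ = [ln(V₀/D) + (r + σ²/2)T] / (σ√T)
   = [ln(253.0213/165.5215) + (0.0668 + 0.5·0.2169²)·7.5951] / (0.2169·√7.5951)
   = [0.424373 + 0.686011] / 0.597759 = 1.857576
d₂ = d₁ − σ√T = 1.857576 − 0.597759 = 1.259817
N(d₁) = 0.968385,  N(d₂) = 0.896132,  e^(−rT) = 0.602087
E₀ = V₀·N(d₁) − D·e^(−rT)·N(d₂)
   = 253.0213·0.968385 − 165.5215·0.602087·0.896132 = 155.715012
B₀ = V₀ − E₀ = 253.0213 − 155.715012 = 97.306288
spread = −(1/T)·ln(B₀/D) − r = −(1/7.5951)·ln(97.306288/165.5215) − 0.0668 = 0.00314477
in basis points: 0.00314477 × 10⁴ = 31.4477 bp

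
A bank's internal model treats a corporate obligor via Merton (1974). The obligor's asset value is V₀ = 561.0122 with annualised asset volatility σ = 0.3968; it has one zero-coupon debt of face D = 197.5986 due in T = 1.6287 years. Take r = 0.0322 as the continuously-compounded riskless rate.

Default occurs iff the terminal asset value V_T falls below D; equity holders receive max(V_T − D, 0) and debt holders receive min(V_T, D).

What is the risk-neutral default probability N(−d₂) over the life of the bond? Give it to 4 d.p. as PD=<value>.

d₁ = [ln(V₀/D) + (r + σ²/2)T] / (σ√T)
   = [ln(561.0122/197.5986) + (0.0322 + 0.5·0.3968²)·1.6287] / (0.3968·√1.6287)
   = [1.043505 + 0.180664] / 0.506398 = 2.417403
d₂ = d₁ − σ√T = 2.417403 − 0.506398 = 1.911005
risk-neutral PD = N(−d₂) = N(-1.911005) = 0.028002

PD=0.0280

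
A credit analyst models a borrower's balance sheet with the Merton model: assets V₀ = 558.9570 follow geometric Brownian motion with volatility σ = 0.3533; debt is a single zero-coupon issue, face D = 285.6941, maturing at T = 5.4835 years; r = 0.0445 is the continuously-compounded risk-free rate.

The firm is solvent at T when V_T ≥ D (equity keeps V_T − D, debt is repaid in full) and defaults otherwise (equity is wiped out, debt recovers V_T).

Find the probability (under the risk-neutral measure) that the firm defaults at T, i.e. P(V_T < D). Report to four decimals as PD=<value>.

d₁ = [ln(V₀/D) + (r + σ²/2)T] / (σ√T)
   = [ln(558.9570/285.6941) + (0.0445 + 0.5·0.3533²)·5.4835] / (0.3533·√5.4835)
   = [0.671151 + 0.586243] / 0.827318 = 1.519844
d₂ = d₁ − σ√T = 1.519844 − 0.827318 = 0.692526
risk-neutral PD = N(−d₂) = N(-0.692526) = 0.244304

PD=0.2443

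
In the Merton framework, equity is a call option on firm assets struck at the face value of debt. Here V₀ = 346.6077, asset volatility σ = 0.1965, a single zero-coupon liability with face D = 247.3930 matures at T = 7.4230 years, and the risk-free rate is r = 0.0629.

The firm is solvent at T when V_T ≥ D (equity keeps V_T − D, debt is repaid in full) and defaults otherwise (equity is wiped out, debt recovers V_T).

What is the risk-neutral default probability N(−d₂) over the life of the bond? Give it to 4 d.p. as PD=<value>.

d₁ = [ln(V₀/D) + (r + σ²/2)T] / (σ√T)
   = [ln(346.6077/247.3930) + (0.0629 + 0.5·0.1965²)·7.4230] / (0.1965·√7.4230)
   = [0.337215 + 0.610216] / 0.535368 = 1.769683
d₂ = d₁ − σ√T = 1.769683 − 0.535368 = 1.234315
risk-neutral PD = N(−d₂) = N(-1.234315) = 0.108543

PD=0.1085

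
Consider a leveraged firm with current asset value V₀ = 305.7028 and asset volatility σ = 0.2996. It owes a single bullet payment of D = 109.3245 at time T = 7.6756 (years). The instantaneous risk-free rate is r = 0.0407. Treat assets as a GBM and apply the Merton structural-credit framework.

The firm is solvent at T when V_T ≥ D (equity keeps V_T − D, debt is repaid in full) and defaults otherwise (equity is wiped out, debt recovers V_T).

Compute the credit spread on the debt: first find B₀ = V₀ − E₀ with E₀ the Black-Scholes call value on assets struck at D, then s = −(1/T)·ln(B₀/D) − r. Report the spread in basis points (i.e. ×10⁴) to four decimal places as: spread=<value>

d₁ = [ln(V₀/D) + (r + σ²/2)T] / (σ√T)
   = [ln(305.7028/109.3245) + (0.0407 + 0.5·0.2996²)·7.6756] / (0.2996·√7.6756)
   = [1.028293 + 0.656878] / 0.830038 = 2.030234
d₂ = d₁ − σ√T = 2.030234 − 0.830038 = 1.200196
N(d₁) = 0.978834,  N(d₂) = 0.884968,  e^(−rT) = 0.731691
E₀ = V₀·N(d₁) − D·e^(−rT)·N(d₂)
   = 305.7028·0.978834 − 109.3245·0.731691·0.884968 = 228.442002
B₀ = V₀ − E₀ = 305.7028 − 228.442002 = 77.260798
spread = −(1/T)·ln(B₀/D) − r = −(1/7.6756)·ln(77.260798/109.3245) − 0.0407 = 0.00452563
in basis points: 0.00452563 × 10⁴ = 45.2563 bp

spread=45.2563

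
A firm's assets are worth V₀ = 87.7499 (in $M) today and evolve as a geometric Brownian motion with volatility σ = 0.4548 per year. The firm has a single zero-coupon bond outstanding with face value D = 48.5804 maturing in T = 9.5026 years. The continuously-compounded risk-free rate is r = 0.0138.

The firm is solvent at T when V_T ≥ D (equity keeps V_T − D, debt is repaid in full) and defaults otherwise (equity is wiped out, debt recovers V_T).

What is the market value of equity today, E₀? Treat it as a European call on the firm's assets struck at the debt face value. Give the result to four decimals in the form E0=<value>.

d₁ = [ln(V₀/D) + (r + σ²/2)T] / (σ√T)
   = [ln(87.7499/48.5804) + (0.0138 + 0.5·0.4548²)·9.5026] / (0.4548·√9.5026)
   = [0.591271 + 1.113909] / 1.401980 = 1.216266
d₂ = d₁ − σ√T = 1.216266 − 1.401980 = -0.185714
N(d₁) = 0.888058,  N(d₂) = 0.426335,  e^(−rT) = 0.877099
E₀ = V₀·N(d₁) − D·e^(−rT)·N(d₂)
   = 87.7499·0.888058 − 48.5804·0.877099·0.426335 = 59.760982

E0=59.7610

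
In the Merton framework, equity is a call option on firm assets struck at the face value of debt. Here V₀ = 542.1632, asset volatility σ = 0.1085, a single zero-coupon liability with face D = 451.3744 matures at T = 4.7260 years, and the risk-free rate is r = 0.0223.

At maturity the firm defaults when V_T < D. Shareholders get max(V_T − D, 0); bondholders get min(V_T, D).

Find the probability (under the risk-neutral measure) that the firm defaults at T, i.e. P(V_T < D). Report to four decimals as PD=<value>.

d₁ = [ln(V₀/D) + (r + σ²/2)T] / (σ√T)
   = [ln(542.1632/451.3744) + (0.0223 + 0.5·0.1085²)·4.7260] / (0.1085·√4.7260)
   = [0.183270 + 0.133208] / 0.235872 = 1.341734
d₂ = d₁ − σ√T = 1.341734 − 0.235872 = 1.105861
risk-neutral PD = N(−d₂) = N(-1.105861) = 0.134393

PD=0.1344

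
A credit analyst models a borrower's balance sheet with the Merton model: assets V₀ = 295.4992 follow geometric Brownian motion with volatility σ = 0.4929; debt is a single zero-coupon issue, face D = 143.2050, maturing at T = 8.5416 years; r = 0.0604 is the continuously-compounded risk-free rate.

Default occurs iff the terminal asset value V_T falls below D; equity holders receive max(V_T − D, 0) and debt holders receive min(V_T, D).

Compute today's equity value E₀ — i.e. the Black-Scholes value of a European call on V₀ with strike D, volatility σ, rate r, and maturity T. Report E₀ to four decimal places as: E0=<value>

d₁ = [ln(V₀/D) + (r + σ²/2)T] / (σ√T)
   = [ln(295.4992/143.2050) + (0.0604 + 0.5·0.4929²)·8.5416] / (0.4929·√8.5416)
   = [0.724389 + 1.553505] / 1.440550 = 1.581267
d₂ = d₁ − σ√T = 1.581267 − 1.440550 = 0.140716
N(d₁) = 0.943091,  N(d₂) = 0.555953,  e^(−rT) = 0.596956
E₀ = V₀·N(d₁) − D·e^(−rT)·N(d₂)
   = 295.4992·0.943091 − 143.2050·0.596956·0.555953 = 231.156009

E0=231.1560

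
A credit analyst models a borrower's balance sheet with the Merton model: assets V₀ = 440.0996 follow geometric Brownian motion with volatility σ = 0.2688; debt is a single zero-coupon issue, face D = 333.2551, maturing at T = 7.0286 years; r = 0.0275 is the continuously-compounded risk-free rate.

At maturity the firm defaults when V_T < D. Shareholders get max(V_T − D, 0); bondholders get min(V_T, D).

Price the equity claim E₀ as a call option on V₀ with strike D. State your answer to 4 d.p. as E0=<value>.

d₁ = [ln(V₀/D) + (r + σ²/2)T] / (σ√T)
   = [ln(440.0996/333.2551) + (0.0275 + 0.5·0.2688²)·7.0286] / (0.2688·√7.0286)
   = [0.278093 + 0.447207] / 0.712629 = 1.017780
d₂ = d₁ − σ√T = 1.017780 − 0.712629 = 0.305150
N(d₁) = 0.845609,  N(d₂) = 0.619874,  e^(−rT) = 0.824246
E₀ = V₀·N(d₁) − D·e^(−rT)·N(d₂)
   = 440.0996·0.845609 − 333.2551·0.824246·0.619874 = 201.882443

E0=201.8824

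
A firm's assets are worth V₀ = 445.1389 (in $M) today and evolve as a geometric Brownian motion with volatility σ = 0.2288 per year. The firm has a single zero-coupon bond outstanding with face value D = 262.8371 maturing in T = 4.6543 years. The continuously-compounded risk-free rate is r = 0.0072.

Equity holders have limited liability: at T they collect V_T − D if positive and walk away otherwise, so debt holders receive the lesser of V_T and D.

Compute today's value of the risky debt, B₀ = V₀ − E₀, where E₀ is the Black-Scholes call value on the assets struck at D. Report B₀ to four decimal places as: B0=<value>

B0=243.7652

d₁ = [ln(V₀/D) + (r + σ²/2)T] / (σ√T)
   = [ln(445.1389/262.8371) + (0.0072 + 0.5·0.2288²)·4.6543] / (0.2288·√4.6543)
   = [0.526852 + 0.155336] / 0.493609 = 1.382041
d₂ = d₁ − σ√T = 1.382041 − 0.493609 = 0.888431
N(d₁) = 0.916520,  N(d₂) = 0.812846,  e^(−rT) = 0.967044
E₀ = V₀·N(d₁) − D·e^(−rT)·N(d₂)
   = 445.1389·0.916520 − 262.8371·0.967044·0.812846 = 201.373734
B₀ = V₀ − E₀ = 445.1389 − 201.373734 = 243.765166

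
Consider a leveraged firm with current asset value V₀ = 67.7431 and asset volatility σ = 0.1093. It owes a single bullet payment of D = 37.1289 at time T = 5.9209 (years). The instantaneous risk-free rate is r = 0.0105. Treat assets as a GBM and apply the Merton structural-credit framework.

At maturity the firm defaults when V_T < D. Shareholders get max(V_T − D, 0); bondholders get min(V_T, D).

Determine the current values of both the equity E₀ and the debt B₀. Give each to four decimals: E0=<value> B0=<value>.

E0=32.8783 B0=34.8648

d₁ = [ln(V₀/D) + (r + σ²/2)T] / (σ√T)
   = [ln(67.7431/37.1289) + (0.0105 + 0.5·0.1093²)·5.9209] / (0.1093·√5.9209)
   = [0.601327 + 0.097536] / 0.265959 = 2.627715
d₂ = d₁ − σ√T = 2.627715 − 0.265959 = 2.361756
N(d₁) = 0.995702,  N(d₂) = 0.990906,  e^(−rT) = 0.939724
E₀ = V₀·N(d₁) − D·e^(−rT)·N(d₂)
   = 67.7431·0.995702 − 37.1289·0.939724·0.990906 = 32.878342
B₀ = V₀ − E₀ = 67.7431 − 32.878342 = 34.864758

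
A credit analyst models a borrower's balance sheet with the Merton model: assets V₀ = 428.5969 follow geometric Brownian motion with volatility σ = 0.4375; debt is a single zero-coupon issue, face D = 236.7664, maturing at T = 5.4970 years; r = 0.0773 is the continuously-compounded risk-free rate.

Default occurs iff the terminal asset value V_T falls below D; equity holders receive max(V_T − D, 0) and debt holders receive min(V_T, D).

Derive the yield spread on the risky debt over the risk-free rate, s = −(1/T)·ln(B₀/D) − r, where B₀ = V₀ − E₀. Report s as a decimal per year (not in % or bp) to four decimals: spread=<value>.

d₁ = [ln(V₀/D) + (r + σ²/2)T] / (σ√T)
   = [ln(428.5969/236.7664) + (0.0773 + 0.5·0.4375²)·5.4970] / (0.4375·√5.4970)
   = [0.593443 + 0.950998] / 1.025749 = 1.505672
d₂ = d₁ − σ√T = 1.505672 − 1.025749 = 0.479924
N(d₁) = 0.933924,  N(d₂) = 0.684359,  e^(−rT) = 0.653823
E₀ = V₀·N(d₁) − D·e^(−rT)·N(d₂)
   = 428.5969·0.933924 − 236.7664·0.653823·0.684359 = 294.335952
B₀ = V₀ − E₀ = 428.5969 − 294.335952 = 134.260948
spread = −(1/T)·ln(B₀/D) − r = −(1/5.4970)·ln(134.260948/236.7664) − 0.0773 = 0.02589969

spread=0.0259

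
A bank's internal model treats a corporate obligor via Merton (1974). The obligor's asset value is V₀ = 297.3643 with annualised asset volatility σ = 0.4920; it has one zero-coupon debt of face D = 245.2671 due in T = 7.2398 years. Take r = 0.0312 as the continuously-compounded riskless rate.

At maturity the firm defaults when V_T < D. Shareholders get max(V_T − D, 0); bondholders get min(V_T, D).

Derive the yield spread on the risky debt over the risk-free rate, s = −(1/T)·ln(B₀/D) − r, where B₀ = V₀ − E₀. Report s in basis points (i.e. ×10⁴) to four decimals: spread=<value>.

spread=673.6720

d₁ = [ln(V₀/D) + (r + σ²/2)T] / (σ√T)
   = [ln(297.3643/245.2671) + (0.0312 + 0.5·0.4920²)·7.2398] / (0.4920·√7.2398)
   = [0.192610 + 1.102129] / 1.323818 = 0.978034
d₂ = d₁ − σ√T = 0.978034 − 1.323818 = -0.345784
N(d₁) = 0.835971,  N(d₂) = 0.364752,  e^(−rT) = 0.797812
E₀ = V₀·N(d₁) − D·e^(−rT)·N(d₂)
   = 297.3643·0.835971 − 245.2671·0.797812·0.364752 = 177.214297
B₀ = V₀ − E₀ = 297.3643 − 177.214297 = 120.150003
spread = −(1/T)·ln(B₀/D) − r = −(1/7.2398)·ln(120.150003/245.2671) − 0.0312 = 0.06736720
in basis points: 0.06736720 × 10⁴ = 673.6720 bp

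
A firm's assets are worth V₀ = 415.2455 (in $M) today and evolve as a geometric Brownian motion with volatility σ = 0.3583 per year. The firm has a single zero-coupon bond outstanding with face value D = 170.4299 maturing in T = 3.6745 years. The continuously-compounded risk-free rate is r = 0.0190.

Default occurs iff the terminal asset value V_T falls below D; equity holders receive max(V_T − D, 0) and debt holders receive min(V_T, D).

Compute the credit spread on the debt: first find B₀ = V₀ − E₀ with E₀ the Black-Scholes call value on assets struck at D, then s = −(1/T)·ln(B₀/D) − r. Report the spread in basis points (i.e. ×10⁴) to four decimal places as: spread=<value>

d₁ = [ln(V₀/D) + (r + σ²/2)T] / (σ√T)
   = [ln(415.2455/170.4299) + (0.0190 + 0.5·0.3583²)·3.6745] / (0.3583·√3.6745)
   = [0.890546 + 0.305680] / 0.686825 = 1.741675
d₂ = d₁ − σ√T = 1.741675 − 0.686825 = 1.054850
N(d₁) = 0.959217,  N(d₂) = 0.854253,  e^(−rT) = 0.932566
E₀ = V₀·N(d₁) − D·e^(−rT)·N(d₂)
   = 415.2455·0.959217 − 170.4299·0.932566·0.854253 = 262.538167
B₀ = V₀ − E₀ = 415.2455 − 262.538167 = 152.707333
spread = −(1/T)·ln(B₀/D) − r = −(1/3.6745)·ln(152.707333/170.4299) − 0.0190 = 0.01088184
in basis points: 0.01088184 × 10⁴ = 108.8184 bp

spread=108.8184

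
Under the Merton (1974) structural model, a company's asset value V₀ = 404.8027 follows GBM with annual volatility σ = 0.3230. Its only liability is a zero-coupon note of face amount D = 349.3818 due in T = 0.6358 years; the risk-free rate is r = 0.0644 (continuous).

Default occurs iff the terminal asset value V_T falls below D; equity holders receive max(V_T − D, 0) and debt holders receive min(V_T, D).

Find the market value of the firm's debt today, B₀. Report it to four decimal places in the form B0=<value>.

d₁ = [ln(V₀/D) + (r + σ²/2)T] / (σ√T)
   = [ln(404.8027/349.3818) + (0.0644 + 0.5·0.3230²)·0.6358] / (0.3230·√0.6358)
   = [0.147234 + 0.074112] / 0.257551 = 0.859428
d₂ = d₁ − σ√T = 0.859428 − 0.257551 = 0.601877
N(d₁) = 0.804948,  N(d₂) = 0.726372,  e^(−rT) = 0.959881
E₀ = V₀·N(d₁) − D·e^(−rT)·N(d₂)
   = 404.8027·0.804948 − 349.3818·0.959881·0.726372 = 82.245192
B₀ = V₀ − E₀ = 404.8027 − 82.245192 = 322.557508

B0=322.5575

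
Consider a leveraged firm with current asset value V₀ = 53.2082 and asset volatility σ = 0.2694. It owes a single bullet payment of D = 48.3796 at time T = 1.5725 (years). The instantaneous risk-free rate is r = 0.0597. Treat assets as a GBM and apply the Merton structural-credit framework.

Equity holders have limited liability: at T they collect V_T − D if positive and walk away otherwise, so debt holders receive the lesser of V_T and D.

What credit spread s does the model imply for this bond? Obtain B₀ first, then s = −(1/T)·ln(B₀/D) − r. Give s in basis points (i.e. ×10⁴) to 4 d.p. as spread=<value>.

d₁ = [ln(V₀/D) + (r + σ²/2)T] / (σ√T)
   = [ln(53.2082/48.3796) + (0.0597 + 0.5·0.2694²)·1.5725] / (0.2694·√1.5725)
   = [0.095134 + 0.150941] / 0.337826 = 0.728410
d₂ = d₁ − σ√T = 0.728410 − 0.337826 = 0.390584
N(d₁) = 0.766819,  N(d₂) = 0.651948,  e^(−rT) = 0.910394
E₀ = V₀·N(d₁) − D·e^(−rT)·N(d₂)
   = 53.2082·0.766819 − 48.3796·0.910394·0.651948 = 12.086347
B₀ = V₀ − E₀ = 53.2082 − 12.086347 = 41.121853
spread = −(1/T)·ln(B₀/D) − r = −(1/1.5725)·ln(41.121853/48.3796) − 0.0597 = 0.04366315
in basis points: 0.04366315 × 10⁴ = 436.6315 bp

spread=436.6315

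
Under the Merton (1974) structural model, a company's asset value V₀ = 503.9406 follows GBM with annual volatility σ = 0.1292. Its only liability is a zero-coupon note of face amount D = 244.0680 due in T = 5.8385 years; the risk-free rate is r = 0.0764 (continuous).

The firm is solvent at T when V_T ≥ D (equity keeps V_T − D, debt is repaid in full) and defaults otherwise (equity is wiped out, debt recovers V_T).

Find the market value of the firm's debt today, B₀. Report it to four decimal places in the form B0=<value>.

B0=156.2370

d₁ = [ln(V₀/D) + (r + σ²/2)T] / (σ√T)
   = [ln(503.9406/244.0680) + (0.0764 + 0.5·0.1292²)·5.8385] / (0.1292·√5.8385)
   = [0.725012 + 0.494791] / 0.312186 = 3.907298
d₂ = d₁ − σ√T = 3.907298 − 0.312186 = 3.595112
N(d₁) = 0.999953,  N(d₂) = 0.999838,  e^(−rT) = 0.640144
E₀ = V₀·N(d₁) − D·e^(−rT)·N(d₂)
   = 503.9406·0.999953 − 244.0680·0.640144·0.999838 = 347.703633
B₀ = V₀ − E₀ = 503.9406 − 347.703633 = 156.236967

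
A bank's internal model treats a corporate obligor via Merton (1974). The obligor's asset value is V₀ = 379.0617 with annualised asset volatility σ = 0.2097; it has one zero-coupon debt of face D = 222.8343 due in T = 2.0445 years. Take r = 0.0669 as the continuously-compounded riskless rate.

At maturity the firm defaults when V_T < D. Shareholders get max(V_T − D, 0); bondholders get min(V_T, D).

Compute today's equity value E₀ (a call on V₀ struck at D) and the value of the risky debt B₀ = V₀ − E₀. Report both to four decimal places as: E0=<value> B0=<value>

d₁ = [ln(V₀/D) + (r + σ²/2)T] / (σ√T)
   = [ln(379.0617/222.8343) + (0.0669 + 0.5·0.2097²)·2.0445] / (0.2097·√2.0445)
   = [0.531271 + 0.181730] / 0.299842 = 2.377922
d₂ = d₁ − σ√T = 2.377922 − 0.299842 = 2.078080
N(d₁) = 0.991295,  N(d₂) = 0.981149,  e^(−rT) = 0.872165
E₀ = V₀·N(d₁) − D·e^(−rT)·N(d₂)
   = 379.0617·0.991295 − 222.8343·0.872165·0.981149 = 185.077326
B₀ = V₀ − E₀ = 379.0617 − 185.077326 = 193.984374

E0=185.0773 B0=193.9844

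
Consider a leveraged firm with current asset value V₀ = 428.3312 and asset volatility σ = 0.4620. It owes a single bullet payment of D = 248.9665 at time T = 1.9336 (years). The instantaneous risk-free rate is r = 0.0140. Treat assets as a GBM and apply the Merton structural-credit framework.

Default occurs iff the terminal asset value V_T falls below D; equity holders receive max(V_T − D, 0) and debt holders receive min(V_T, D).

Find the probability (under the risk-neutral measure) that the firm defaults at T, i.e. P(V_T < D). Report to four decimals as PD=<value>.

d₁ = [ln(V₀/D) + (r + σ²/2)T] / (σ√T)
   = [ln(428.3312/248.9665) + (0.0140 + 0.5·0.4620²)·1.9336] / (0.4620·√1.9336)
   = [0.542578 + 0.233428] / 0.642429 = 1.207925
d₂ = d₁ − σ√T = 1.207925 − 0.642429 = 0.565496
risk-neutral PD = N(−d₂) = N(-0.565496) = 0.285868

PD=0.2859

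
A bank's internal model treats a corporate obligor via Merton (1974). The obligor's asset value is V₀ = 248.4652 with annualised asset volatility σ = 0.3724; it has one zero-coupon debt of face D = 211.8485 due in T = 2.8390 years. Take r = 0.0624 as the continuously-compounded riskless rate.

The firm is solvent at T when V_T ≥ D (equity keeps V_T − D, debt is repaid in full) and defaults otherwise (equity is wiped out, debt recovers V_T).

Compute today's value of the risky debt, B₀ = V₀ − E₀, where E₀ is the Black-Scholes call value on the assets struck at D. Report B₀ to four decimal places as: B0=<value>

d₁ = [ln(V₀/D) + (r + σ²/2)T] / (σ√T)
   = [ln(248.4652/211.8485) + (0.0624 + 0.5·0.3724²)·2.8390] / (0.3724·√2.8390)
   = [0.159431 + 0.374012] / 0.627469 = 0.850151
d₂ = d₁ − σ√T = 0.850151 − 0.627469 = 0.222682
N(d₁) = 0.802380,  N(d₂) = 0.588109,  e^(−rT) = 0.837651
E₀ = V₀·N(d₁) − D·e^(−rT)·N(d₂)
   = 248.4652·0.802380 − 211.8485·0.837651·0.588109 = 95.000505
B₀ = V₀ − E₀ = 248.4652 − 95.000505 = 153.464695

B0=153.4647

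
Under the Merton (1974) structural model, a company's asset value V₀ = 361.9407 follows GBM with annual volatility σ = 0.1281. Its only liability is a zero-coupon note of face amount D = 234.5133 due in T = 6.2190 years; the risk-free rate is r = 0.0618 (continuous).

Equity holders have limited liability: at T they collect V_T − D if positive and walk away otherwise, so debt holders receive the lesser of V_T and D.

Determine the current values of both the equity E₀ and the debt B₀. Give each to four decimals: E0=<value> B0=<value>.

d₁ = [ln(V₀/D) + (r + σ²/2)T] / (σ√T)
   = [ln(361.9407/234.5133) + (0.0618 + 0.5·0.1281²)·6.2190] / (0.1281·√6.2190)
   = [0.433968 + 0.435360] / 0.319455 = 2.721286
d₂ = d₁ − σ√T = 2.721286 − 0.319455 = 2.401832
N(d₁) = 0.996749,  N(d₂) = 0.991843,  e^(−rT) = 0.680904
E₀ = V₀·N(d₁) − D·e^(−rT)·N(d₂)
   = 361.9407·0.996749 − 234.5133·0.680904·0.991843 = 202.385330
B₀ = V₀ − E₀ = 361.9407 − 202.385330 = 159.555370

E0=202.3853 B0=159.5554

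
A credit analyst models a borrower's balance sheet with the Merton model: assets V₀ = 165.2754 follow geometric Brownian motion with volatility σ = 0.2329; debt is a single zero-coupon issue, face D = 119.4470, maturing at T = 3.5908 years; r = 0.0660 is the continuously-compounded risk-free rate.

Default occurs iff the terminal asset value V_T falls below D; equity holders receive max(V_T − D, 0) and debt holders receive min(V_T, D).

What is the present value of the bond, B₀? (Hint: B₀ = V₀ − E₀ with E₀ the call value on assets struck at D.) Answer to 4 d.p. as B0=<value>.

d₁ = [ln(V₀/D) + (r + σ²/2)T] / (σ√T)
   = [ln(165.2754/119.4470) + (0.0660 + 0.5·0.2329²)·3.5908] / (0.2329·√3.5908)
   = [0.324740 + 0.334380] / 0.441332 = 1.493480
d₂ = d₁ − σ√T = 1.493480 − 0.441332 = 1.052148
N(d₁) = 0.932344,  N(d₂) = 0.853634,  e^(−rT) = 0.788997
E₀ = V₀·N(d₁) − D·e^(−rT)·N(d₂)
   = 165.2754·0.932344 − 119.4470·0.788997·0.853634 = 73.644235
B₀ = V₀ − E₀ = 165.2754 − 73.644235 = 91.631165

B0=91.6312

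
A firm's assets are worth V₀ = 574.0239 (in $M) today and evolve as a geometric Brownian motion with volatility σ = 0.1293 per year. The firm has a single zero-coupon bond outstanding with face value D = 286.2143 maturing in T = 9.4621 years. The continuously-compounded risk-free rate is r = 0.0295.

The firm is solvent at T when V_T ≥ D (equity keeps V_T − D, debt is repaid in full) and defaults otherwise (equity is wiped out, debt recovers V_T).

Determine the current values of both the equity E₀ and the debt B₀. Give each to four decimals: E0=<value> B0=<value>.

E0=357.8408 B0=216.1831

d₁ = [ln(V₀/D) + (r + σ²/2)T] / (σ√T)
   = [ln(574.0239/286.2143) + (0.0295 + 0.5·0.1293²)·9.4621] / (0.1293·√9.4621)
   = [0.695930 + 0.358228] / 0.397734 = 2.650413
d₂ = d₁ − σ√T = 2.650413 − 0.397734 = 2.252679
N(d₁) = 0.995980,  N(d₂) = 0.987860,  e^(−rT) = 0.756440
E₀ = V₀·N(d₁) − D·e^(−rT)·N(d₂)
   = 574.0239·0.995980 − 286.2143·0.756440·0.987860 = 357.840833
B₀ = V₀ − E₀ = 574.0239 − 357.840833 = 216.183067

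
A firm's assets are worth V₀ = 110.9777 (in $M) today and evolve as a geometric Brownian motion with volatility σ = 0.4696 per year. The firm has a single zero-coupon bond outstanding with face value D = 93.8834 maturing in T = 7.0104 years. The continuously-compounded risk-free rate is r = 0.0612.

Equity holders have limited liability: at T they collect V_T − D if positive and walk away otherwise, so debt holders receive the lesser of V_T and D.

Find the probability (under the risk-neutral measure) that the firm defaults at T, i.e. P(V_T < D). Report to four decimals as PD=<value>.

d₁ = [ln(V₀/D) + (r + σ²/2)T] / (σ√T)
   = [ln(110.9777/93.8834) + (0.0612 + 0.5·0.4696²)·7.0104] / (0.4696·√7.0104)
   = [0.167276 + 1.202018] / 1.243367 = 1.101278
d₂ = d₁ − σ√T = 1.101278 − 1.243367 = -0.142089
risk-neutral PD = N(−d₂) = N(0.142089) = 0.556495

PD=0.5565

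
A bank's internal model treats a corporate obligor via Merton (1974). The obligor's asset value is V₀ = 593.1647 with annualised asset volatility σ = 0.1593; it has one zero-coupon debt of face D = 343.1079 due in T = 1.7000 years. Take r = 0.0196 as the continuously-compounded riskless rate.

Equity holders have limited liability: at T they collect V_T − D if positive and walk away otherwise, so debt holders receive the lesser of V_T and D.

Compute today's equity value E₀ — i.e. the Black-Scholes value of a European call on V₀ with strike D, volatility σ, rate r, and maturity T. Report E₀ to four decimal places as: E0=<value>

d₁ = [ln(V₀/D) + (r + σ²/2)T] / (σ√T)
   = [ln(593.1647/343.1079) + (0.0196 + 0.5·0.1593²)·1.7000] / (0.1593·√1.7000)
   = [0.547427 + 0.054890] / 0.207702 = 2.899913
d₂ = d₁ − σ√T = 2.899913 − 0.207702 = 2.692211
N(d₁) = 0.998134,  N(d₂) = 0.996451,  e^(−rT) = 0.967229
E₀ = V₀·N(d₁) − D·e^(−rT)·N(d₂)
   = 593.1647·0.998134 − 343.1079·0.967229·0.996451 = 261.371533

E0=261.3715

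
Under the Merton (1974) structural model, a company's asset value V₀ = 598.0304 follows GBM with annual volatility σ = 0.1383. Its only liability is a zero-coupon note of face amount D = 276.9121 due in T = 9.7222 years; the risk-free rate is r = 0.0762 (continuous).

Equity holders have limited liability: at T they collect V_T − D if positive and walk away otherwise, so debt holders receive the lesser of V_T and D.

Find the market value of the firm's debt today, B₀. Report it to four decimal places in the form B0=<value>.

B0=132.0019

d₁ = [ln(V₀/D) + (r + σ²/2)T] / (σ√T)
   = [ln(598.0304/276.9121) + (0.0762 + 0.5·0.1383²)·9.7222] / (0.1383·√9.7222)
   = [0.769941 + 0.833809] / 0.431226 = 3.719054
d₂ = d₁ − σ√T = 3.719054 − 0.431226 = 3.287828
N(d₁) = 0.999900,  N(d₂) = 0.999495,  e^(−rT) = 0.476717
E₀ = V₀·N(d₁) − D·e^(−rT)·N(d₂)
   = 598.0304·0.999900 − 276.9121·0.476717·0.999495 = 466.028459
B₀ = V₀ − E₀ = 598.0304 − 466.028459 = 132.001941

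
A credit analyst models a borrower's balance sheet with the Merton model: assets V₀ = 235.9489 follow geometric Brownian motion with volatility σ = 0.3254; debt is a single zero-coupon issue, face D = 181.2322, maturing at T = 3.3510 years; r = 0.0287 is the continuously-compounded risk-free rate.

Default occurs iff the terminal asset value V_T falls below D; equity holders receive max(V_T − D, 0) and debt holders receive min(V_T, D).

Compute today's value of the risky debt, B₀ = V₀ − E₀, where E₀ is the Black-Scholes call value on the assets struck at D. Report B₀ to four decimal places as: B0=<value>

d₁ = [ln(V₀/D) + (r + σ²/2)T] / (σ√T)
   = [ln(235.9489/181.2322) + (0.0287 + 0.5·0.3254²)·3.3510] / (0.3254·√3.3510)
   = [0.263836 + 0.273584] / 0.595669 = 0.902214
d₂ = d₁ − σ√T = 0.902214 − 0.595669 = 0.306545
N(d₁) = 0.816528,  N(d₂) = 0.620405,  e^(−rT) = 0.908306
E₀ = V₀·N(d₁) − D·e^(−rT)·N(d₂)
   = 235.9489·0.816528 − 181.2322·0.908306·0.620405 = 90.531377
B₀ = V₀ − E₀ = 235.9489 − 90.531377 = 145.417523

B0=145.4175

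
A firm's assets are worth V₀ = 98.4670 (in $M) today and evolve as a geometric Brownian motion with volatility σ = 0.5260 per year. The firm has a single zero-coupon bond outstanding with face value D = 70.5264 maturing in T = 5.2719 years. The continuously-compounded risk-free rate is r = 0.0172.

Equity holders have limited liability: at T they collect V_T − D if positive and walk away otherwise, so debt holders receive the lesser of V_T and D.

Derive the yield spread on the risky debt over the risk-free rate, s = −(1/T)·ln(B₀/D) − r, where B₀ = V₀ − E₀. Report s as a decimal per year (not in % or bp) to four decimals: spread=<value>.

d₁ = [ln(V₀/D) + (r + σ²/2)T] / (σ√T)
   = [ln(98.4670/70.5264) + (0.0172 + 0.5·0.5260²)·5.2719] / (0.5260·√5.2719)
   = [0.333734 + 0.819981] / 1.207729 = 0.955277
d₂ = d₁ − σ√T = 0.955277 − 1.207729 = -0.252452
N(d₁) = 0.830281,  N(d₂) = 0.400346,  e^(−rT) = 0.913313
E₀ = V₀·N(d₁) − D·e^(−rT)·N(d₂)
   = 98.4670·0.830281 − 70.5264·0.913313·0.400346 = 55.967938
B₀ = V₀ − E₀ = 98.4670 − 55.967938 = 42.499062
spread = −(1/T)·ln(B₀/D) − r = −(1/5.2719)·ln(42.499062/70.5264) − 0.0172 = 0.07887639

spread=0.0789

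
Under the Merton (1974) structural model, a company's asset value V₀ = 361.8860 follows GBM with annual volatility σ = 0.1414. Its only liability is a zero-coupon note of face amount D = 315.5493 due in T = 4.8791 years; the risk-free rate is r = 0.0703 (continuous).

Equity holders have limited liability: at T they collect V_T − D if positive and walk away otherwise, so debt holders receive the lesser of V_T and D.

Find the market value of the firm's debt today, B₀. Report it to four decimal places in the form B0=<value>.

d₁ = [ln(V₀/D) + (r + σ²/2)T] / (σ√T)
   = [ln(361.8860/315.5493) + (0.0703 + 0.5·0.1414²)·4.8791] / (0.1414·√4.8791)
   = [0.137014 + 0.391777] / 0.312334 = 1.693032
d₂ = d₁ − σ√T = 1.693032 − 0.312334 = 1.380698
N(d₁) = 0.954775,  N(d₂) = 0.916314,  e^(−rT) = 0.709638
E₀ = V₀·N(d₁) − D·e^(−rT)·N(d₂)
   = 361.8860·0.954775 − 315.5493·0.709638·0.916314 = 140.333567
B₀ = V₀ − E₀ = 361.8860 − 140.333567 = 221.552433

B0=221.5524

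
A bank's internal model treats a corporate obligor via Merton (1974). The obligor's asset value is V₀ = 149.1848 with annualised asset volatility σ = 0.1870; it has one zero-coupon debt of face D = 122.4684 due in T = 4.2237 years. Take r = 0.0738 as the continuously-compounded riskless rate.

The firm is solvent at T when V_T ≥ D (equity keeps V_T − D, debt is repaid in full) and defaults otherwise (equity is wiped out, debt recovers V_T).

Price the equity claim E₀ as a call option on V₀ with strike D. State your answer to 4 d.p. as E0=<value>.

d₁ = [ln(V₀/D) + (r + σ²/2)T] / (σ√T)
   = [ln(149.1848/122.4684) + (0.0738 + 0.5·0.1870²)·4.2237] / (0.1870·√4.2237)
   = [0.197333 + 0.385558] / 0.384316 = 1.516699
d₂ = d₁ − σ√T = 1.516699 − 0.384316 = 1.132383
N(d₁) = 0.935329,  N(d₂) = 0.871263,  e^(−rT) = 0.732195
E₀ = V₀·N(d₁) − D·e^(−rT)·N(d₂)
   = 149.1848·0.935329 − 122.4684·0.732195·0.871263 = 61.410032

E0=61.4100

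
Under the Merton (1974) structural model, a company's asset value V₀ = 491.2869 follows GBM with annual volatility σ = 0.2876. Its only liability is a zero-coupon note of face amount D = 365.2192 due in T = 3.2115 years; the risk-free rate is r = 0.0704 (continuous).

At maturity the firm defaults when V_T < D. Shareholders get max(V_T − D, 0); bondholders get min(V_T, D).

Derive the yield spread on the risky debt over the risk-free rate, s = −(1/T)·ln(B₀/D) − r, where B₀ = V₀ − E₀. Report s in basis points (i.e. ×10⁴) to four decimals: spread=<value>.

d₁ = [ln(V₀/D) + (r + σ²/2)T] / (σ√T)
   = [ln(491.2869/365.2192) + (0.0704 + 0.5·0.2876²)·3.2115] / (0.2876·√3.2115)
   = [0.296531 + 0.358907] / 0.515398 = 1.271712
d₂ = d₁ − σ√T = 1.271712 − 0.515398 = 0.756313
N(d₁) = 0.898262,  N(d₂) = 0.775269,  e^(−rT) = 0.797647
E₀ = V₀·N(d₁) − D·e^(−rT)·N(d₂)
   = 491.2869·0.898262 − 365.2192·0.797647·0.775269 = 215.456186
B₀ = V₀ − E₀ = 491.2869 − 215.456186 = 275.830714
spread = −(1/T)·ln(B₀/D) − r = −(1/3.2115)·ln(275.830714/365.2192) − 0.0704 = 0.01700788
in basis points: 0.01700788 × 10⁴ = 170.0788 bp

spread=170.0788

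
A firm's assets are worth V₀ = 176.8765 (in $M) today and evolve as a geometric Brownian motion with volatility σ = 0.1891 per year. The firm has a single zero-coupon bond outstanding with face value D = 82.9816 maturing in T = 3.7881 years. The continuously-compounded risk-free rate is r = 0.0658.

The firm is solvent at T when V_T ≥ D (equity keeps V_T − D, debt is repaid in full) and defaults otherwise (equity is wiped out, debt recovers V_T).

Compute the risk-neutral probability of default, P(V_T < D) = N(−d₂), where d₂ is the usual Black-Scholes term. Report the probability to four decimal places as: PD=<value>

PD=0.0054

d₁ = [ln(V₀/D) + (r + σ²/2)T] / (σ√T)
   = [ln(176.8765/82.9816) + (0.0658 + 0.5·0.1891²)·3.7881] / (0.1891·√3.7881)
   = [0.756833 + 0.316986] / 0.368046 = 2.917620
d₂ = d₁ − σ√T = 2.917620 − 0.368046 = 2.549574
risk-neutral PD = N(−d₂) = N(-2.549574) = 0.005393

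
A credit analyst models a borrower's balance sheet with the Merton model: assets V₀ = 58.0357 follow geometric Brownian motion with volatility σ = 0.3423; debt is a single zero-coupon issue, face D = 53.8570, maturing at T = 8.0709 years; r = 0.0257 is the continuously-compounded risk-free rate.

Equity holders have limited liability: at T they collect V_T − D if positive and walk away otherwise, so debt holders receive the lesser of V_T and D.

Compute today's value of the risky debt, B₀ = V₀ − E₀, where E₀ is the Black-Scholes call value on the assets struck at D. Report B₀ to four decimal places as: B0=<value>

B0=31.1784

d₁ = [ln(V₀/D) + (r + σ²/2)T] / (σ√T)
   = [ln(58.0357/53.8570) + (0.0257 + 0.5·0.3423²)·8.0709] / (0.3423·√8.0709)
   = [0.074726 + 0.680253] / 0.972451 = 0.776367
d₂ = d₁ − σ√T = 0.776367 − 0.972451 = -0.196085
N(d₁) = 0.781234,  N(d₂) = 0.422272,  e^(−rT) = 0.812677
E₀ = V₀·N(d₁) − D·e^(−rT)·N(d₂)
   = 58.0357·0.781234 − 53.8570·0.812677·0.422272 = 26.857314
B₀ = V₀ − E₀ = 58.0357 − 26.857314 = 31.178386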